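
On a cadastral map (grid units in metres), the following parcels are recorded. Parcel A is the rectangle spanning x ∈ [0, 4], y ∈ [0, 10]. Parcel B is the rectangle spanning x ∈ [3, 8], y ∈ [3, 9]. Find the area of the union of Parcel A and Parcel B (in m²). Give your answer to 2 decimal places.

64.00

By inclusion–exclusion:
Individual areas: |Parcel A| = 40, |Parcel B| = 30.
|Parcel A∩Parcel B|: x∈[3,4], y∈[3,9] → 1·6 = 6.
|Parcel A ∪ Parcel B| = 70 − 6 = 64.00.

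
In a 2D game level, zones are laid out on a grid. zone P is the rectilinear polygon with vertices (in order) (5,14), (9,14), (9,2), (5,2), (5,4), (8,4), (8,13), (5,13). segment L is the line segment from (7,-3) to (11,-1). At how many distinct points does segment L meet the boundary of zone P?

0

The segment lies entirely outside zone P and never meets its boundary.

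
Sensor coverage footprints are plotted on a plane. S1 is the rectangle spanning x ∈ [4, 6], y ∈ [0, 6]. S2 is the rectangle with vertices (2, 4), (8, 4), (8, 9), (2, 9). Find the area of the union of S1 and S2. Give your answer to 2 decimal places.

By inclusion–exclusion:
Individual areas: |S1| = 12, |S2| = 30.
|S1∩S2|: x∈[4,6], y∈[4,6] → 2·2 = 4.
|S1 ∪ S2| = 42 − 4 = 38.00.

38.00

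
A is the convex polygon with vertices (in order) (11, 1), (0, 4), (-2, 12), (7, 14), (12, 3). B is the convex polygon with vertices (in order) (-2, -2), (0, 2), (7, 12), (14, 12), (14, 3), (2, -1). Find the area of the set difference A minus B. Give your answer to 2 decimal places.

|A| = 114, |A∩B| = 61.1415.
|A ∖ B| = |A| − |A∩B| = 114 − 61.1415 = 52.86.

52.86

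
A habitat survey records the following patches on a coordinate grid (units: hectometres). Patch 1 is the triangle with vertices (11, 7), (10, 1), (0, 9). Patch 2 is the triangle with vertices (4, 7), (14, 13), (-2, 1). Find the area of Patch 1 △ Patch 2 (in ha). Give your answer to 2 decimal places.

|Patch 1| = 34, |Patch 2| = 12, |Patch 1∩Patch 2| = 3.4603.
|Patch 1 △ Patch 2| = |Patch 1| + |Patch 2| − 2·|Patch 1∩Patch 2| = 34 + 12 − 6.9206 = 39.08.

39.08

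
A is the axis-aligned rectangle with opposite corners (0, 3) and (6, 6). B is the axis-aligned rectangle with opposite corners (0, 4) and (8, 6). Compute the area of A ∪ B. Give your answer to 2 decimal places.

22.00

By inclusion–exclusion:
Individual areas: |A| = 18, |B| = 16.
|A∩B|: x∈[0,6], y∈[4,6] → 6·2 = 12.
|A ∪ B| = 34 − 12 = 22.00.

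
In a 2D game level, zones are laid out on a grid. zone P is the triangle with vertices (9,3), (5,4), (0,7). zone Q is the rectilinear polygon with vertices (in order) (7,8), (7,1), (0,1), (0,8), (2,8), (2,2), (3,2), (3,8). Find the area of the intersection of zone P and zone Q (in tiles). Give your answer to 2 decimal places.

2.72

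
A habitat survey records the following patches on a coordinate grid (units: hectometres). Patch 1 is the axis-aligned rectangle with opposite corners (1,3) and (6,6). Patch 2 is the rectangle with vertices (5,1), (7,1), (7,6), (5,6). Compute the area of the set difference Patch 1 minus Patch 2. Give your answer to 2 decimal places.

12.00

|Patch 1∩Patch 2|: x∈[5,6], y∈[3,6] → 1·3 = 3.
|Patch 1| = 15.
|Patch 1 ∖ Patch 2| = |Patch 1| − |Patch 1∩Patch 2| = 15 − 3 = 12.00.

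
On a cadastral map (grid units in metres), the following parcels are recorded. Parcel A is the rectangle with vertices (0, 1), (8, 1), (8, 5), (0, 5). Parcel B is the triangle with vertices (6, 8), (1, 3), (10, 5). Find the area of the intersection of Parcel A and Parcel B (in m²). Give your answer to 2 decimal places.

The intersection is the polygon with vertices (8,5), (8,4.556), (1,3), (3,5).
By the shoelace formula its area is 6.56.

6.56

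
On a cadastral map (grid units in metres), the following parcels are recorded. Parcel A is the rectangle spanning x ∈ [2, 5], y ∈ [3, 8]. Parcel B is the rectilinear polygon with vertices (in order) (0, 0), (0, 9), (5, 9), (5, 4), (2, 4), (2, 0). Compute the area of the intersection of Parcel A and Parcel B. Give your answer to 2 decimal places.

12.00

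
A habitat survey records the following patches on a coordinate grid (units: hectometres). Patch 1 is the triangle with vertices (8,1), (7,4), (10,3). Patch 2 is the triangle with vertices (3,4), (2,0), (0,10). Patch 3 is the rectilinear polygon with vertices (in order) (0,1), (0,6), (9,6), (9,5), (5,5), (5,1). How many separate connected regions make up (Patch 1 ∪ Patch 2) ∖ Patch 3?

3

(Patch 1 ∪ Patch 2) ∖ Patch 3 splits into 3 disjoint pieces (area 4, area 0.225, area 2.4).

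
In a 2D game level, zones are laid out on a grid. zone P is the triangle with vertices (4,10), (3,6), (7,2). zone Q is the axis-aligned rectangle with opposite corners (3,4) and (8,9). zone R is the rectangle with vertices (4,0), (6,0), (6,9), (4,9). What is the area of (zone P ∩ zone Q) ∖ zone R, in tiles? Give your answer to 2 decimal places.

|zone P ∩ zone Q| = 8.4375.
|(zone P ∩ zone Q) ∩ zone R| = 5.9792.
|(zone P ∩ zone Q) ∖ zone R| = 8.4375 − 5.9792 = 2.46.

2.46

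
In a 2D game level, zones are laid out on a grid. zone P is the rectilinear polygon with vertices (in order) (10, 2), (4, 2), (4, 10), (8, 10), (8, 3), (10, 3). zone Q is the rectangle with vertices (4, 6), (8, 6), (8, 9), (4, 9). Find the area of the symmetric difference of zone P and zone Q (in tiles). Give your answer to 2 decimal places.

22.00

|zone P| = 34, |zone Q| = 12, |zone P∩zone Q| = 12.
|zone P △ zone Q| = |zone P| + |zone Q| − 2·|zone P∩zone Q| = 34 + 12 − 24 = 22.00.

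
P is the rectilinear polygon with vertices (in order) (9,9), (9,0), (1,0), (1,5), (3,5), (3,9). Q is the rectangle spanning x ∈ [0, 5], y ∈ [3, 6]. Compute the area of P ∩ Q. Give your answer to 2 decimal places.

The intersection is the polygon with vertices (1,5), (3,5), (3,6), (5,6), (5,3), (1,3).
By the shoelace formula its area is 10.00.

10.00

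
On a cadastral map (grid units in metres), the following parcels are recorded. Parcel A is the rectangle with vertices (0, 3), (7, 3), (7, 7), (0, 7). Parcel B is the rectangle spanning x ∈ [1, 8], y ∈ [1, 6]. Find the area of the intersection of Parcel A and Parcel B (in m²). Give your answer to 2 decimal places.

|Parcel A∩Parcel B|: x∈[1,7], y∈[3,6] → 6·3 = 18.

18.00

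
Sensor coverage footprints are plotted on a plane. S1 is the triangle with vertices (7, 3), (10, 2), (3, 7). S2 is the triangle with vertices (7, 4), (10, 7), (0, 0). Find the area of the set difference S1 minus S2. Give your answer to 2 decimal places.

|S1| = 4, |S1∩S2| = 0.5469.
|S1 ∖ S2| = |S1| − |S1∩S2| = 4 − 0.5469 = 3.45.

3.45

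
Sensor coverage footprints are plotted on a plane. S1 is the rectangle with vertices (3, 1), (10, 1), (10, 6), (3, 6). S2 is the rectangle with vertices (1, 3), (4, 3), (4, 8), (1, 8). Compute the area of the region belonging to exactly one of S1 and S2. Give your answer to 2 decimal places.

|S1∩S2|: x∈[3,4], y∈[3,6] → 1·3 = 3.
|S1 △ S2| = |S1| + |S2| − 2·|S1∩S2| = 35 + 15 − 6 = 44.00.

44.00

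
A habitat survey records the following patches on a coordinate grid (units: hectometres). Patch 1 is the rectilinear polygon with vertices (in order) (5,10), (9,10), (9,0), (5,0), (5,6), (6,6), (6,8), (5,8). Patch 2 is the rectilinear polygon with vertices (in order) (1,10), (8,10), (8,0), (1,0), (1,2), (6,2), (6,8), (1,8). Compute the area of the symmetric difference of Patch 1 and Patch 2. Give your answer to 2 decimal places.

30.00

|Patch 1| = 38, |Patch 2| = 40, |Patch 1∩Patch 2| = 24.
|Patch 1 △ Patch 2| = |Patch 1| + |Patch 2| − 2·|Patch 1∩Patch 2| = 38 + 40 − 48 = 30.00.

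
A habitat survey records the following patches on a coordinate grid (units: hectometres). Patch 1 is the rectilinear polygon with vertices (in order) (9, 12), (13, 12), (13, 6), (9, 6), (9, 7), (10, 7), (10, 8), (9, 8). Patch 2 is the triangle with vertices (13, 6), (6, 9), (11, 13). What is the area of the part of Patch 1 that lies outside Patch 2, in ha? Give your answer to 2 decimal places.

|Patch 1| = 23, |Patch 1∩Patch 2| = 14.7036.
|Patch 1 ∖ Patch 2| = |Patch 1| − |Patch 1∩Patch 2| = 23 − 14.7036 = 8.30.

8.30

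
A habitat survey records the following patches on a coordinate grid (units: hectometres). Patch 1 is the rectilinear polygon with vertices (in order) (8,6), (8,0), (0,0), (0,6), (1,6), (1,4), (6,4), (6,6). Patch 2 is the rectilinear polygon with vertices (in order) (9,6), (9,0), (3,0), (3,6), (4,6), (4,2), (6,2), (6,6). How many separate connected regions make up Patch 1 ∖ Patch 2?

Patch 1 ∖ Patch 2 splits into 2 disjoint pieces (area 14, area 4).

2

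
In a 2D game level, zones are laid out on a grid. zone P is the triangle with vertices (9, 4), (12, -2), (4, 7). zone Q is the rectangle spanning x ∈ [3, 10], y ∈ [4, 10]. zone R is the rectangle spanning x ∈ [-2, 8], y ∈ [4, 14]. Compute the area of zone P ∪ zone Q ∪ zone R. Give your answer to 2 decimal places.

119.00

By inclusion–exclusion:
Individual areas: |zone P| = 10.5, |zone Q| = 42, |zone R| = 100.
|zone P∩zone Q| = 3.5.
|zone P∩zone R| = 3.2.
|zone Q∩zone R|: x∈[3,8], y∈[4,10] → 5·6 = 30.
|zone P∩zone Q∩zone R| = 3.2.
|zone P ∪ zone Q ∪ zone R| = 152.5 − 36.7 + 3.2 = 119.00.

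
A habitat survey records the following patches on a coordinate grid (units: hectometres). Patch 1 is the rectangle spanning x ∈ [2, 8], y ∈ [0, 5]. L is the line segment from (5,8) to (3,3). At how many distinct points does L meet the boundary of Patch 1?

The segment meets the boundary at (3.8,5).

1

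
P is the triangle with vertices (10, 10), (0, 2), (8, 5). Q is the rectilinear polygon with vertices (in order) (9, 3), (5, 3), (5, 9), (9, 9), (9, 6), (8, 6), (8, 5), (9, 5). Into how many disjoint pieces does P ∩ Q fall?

P ∩ Q is a single connected region.

1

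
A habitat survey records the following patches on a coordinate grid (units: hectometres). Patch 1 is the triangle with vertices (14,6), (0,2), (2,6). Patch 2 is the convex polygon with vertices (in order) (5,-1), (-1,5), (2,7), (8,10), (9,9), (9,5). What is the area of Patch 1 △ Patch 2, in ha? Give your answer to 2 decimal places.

43.57

|Patch 1| = 24, |Patch 2| = 58.5, |Patch 1∩Patch 2| = 19.4641.
|Patch 1 △ Patch 2| = |Patch 1| + |Patch 2| − 2·|Patch 1∩Patch 2| = 24 + 58.5 − 38.9281 = 43.57.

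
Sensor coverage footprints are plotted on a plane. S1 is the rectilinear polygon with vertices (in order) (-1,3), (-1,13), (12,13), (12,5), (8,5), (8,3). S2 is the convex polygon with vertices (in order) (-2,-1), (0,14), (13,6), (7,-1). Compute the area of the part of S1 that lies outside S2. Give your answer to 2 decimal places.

35.94

|S1| = 122, |S1∩S2| = 86.0631.
|S1 ∖ S2| = |S1| − |S1∩S2| = 122 − 86.0631 = 35.94.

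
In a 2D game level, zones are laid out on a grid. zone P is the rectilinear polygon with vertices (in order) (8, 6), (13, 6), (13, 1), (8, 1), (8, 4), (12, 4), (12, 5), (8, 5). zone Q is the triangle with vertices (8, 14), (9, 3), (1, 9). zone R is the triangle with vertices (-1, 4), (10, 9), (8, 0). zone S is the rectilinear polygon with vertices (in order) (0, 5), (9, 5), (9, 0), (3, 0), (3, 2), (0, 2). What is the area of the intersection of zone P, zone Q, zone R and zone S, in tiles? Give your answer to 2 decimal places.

0.44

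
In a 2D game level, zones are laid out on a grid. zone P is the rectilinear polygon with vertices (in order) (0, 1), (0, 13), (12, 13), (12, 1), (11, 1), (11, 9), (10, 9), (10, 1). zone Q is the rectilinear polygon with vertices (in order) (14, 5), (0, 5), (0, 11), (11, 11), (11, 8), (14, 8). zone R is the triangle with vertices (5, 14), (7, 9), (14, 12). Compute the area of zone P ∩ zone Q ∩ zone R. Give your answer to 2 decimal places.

The intersection is the polygon with vertices (11,10.714), (7,9), (6.2,11), (11,11).
By the shoelace formula its area is 5.37.

5.37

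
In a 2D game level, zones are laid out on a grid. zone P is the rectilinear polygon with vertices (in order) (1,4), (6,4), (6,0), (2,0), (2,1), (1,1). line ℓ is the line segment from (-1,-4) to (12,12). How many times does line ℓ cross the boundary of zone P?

2

The segment meets the boundary at (5.5,4), (2.25,0).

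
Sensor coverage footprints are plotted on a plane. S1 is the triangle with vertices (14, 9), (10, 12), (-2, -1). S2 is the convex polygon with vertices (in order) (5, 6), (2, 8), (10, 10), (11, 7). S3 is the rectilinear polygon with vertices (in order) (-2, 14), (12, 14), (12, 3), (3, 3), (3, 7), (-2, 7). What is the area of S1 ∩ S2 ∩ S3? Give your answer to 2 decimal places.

13.64

The intersection is the polygon with vertices (10,10), (10.966,7.103), (10.727,6.955), (5,6), (4.667,6.222), (7.6,9.4).
By the shoelace formula its area is 13.64.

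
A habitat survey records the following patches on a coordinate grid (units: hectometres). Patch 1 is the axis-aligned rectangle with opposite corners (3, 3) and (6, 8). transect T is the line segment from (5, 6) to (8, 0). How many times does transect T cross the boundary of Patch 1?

1

The segment meets the boundary at (6,4).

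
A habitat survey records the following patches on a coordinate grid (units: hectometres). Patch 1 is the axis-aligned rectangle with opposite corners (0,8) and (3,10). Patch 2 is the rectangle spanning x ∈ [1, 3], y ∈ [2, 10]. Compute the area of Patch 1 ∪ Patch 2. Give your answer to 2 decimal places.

18.00

By inclusion–exclusion:
Individual areas: |Patch 1| = 6, |Patch 2| = 16.
|Patch 1∩Patch 2|: x∈[1,3], y∈[8,10] → 2·2 = 4.
|Patch 1 ∪ Patch 2| = 22 − 4 = 18.00.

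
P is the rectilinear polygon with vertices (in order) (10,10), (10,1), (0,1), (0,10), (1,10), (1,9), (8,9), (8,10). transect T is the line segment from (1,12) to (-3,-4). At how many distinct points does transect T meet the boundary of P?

The segment meets the boundary at (0,8), (0.5,10).

2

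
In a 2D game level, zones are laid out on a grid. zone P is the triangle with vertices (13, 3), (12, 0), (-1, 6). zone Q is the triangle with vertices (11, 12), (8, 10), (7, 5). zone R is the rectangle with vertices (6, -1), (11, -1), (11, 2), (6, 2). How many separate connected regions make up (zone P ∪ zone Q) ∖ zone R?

(zone P ∪ zone Q) ∖ zone R splits into 2 disjoint pieces (area 19.9359, area 6.5).

2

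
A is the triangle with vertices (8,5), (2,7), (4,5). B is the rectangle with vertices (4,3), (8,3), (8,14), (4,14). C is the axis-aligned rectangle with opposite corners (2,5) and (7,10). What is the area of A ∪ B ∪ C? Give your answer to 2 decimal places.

By inclusion–exclusion:
Individual areas: |A| = 4, |B| = 44, |C| = 25.
|A∩B| = 2.6667.
|A∩C| = 3.8333.
|B∩C|: x∈[4,7], y∈[5,10] → 3·5 = 15.
|A∩B∩C| = 2.5.
|A ∪ B ∪ C| = 73 − 21.5 + 2.5 = 54.00.

54.00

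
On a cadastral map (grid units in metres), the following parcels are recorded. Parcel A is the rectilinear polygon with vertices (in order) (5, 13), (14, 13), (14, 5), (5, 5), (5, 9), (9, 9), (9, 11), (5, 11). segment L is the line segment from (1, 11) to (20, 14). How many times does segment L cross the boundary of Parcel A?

The segment meets the boundary at (13.667,13), (5,11.632).

2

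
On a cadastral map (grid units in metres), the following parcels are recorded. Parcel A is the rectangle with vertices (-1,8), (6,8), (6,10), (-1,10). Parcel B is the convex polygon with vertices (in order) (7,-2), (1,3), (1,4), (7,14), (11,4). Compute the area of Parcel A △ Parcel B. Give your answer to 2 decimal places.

89.00

|Parcel A| = 14, |Parcel B| = 83, |Parcel A∩Parcel B| = 4.
|Parcel A △ Parcel B| = |Parcel A| + |Parcel B| − 2·|Parcel A∩Parcel B| = 14 + 83 − 8 = 89.00.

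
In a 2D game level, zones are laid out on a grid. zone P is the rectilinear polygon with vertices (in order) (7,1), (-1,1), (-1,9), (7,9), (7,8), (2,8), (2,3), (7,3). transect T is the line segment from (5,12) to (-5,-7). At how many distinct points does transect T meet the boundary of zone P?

The segment meets the boundary at (-0.789,1), (2,6.3), (2.895,8), (3.421,9).

4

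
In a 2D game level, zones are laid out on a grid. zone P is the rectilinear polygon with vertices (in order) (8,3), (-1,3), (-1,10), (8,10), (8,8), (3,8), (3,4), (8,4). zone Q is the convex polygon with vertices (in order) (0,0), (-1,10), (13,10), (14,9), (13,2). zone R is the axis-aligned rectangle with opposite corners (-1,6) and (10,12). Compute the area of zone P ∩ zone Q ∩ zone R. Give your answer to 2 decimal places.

The intersection is the polygon with vertices (-1,10), (8,10), (8,8), (3,8), (3,6), (-0.6,6).
By the shoelace formula its area is 25.20.

25.20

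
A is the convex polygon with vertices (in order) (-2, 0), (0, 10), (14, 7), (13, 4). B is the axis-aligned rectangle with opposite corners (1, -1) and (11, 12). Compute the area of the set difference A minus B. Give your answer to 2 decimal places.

|A| = 93.5, |A∩B| = 65.8095.
|A ∖ B| = |A| − |A∩B| = 93.5 − 65.8095 = 27.69.

27.69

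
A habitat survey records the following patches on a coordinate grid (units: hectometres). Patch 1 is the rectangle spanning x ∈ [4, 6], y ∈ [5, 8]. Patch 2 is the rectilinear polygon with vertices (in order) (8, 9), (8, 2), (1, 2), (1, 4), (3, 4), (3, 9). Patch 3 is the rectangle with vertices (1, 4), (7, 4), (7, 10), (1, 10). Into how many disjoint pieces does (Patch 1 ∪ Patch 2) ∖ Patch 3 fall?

(Patch 1 ∪ Patch 2) ∖ Patch 3 is a single connected region.

1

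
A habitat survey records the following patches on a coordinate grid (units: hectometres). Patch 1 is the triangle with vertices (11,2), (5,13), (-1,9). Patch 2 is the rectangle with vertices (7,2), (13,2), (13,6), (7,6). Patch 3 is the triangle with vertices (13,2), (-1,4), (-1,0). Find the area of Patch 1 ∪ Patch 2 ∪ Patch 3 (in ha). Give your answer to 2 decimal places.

87.46

By inclusion–exclusion:
Individual areas: |Patch 1| = 45, |Patch 2| = 24, |Patch 3| = 28.
|Patch 1∩Patch 2| = 6.9697.
|Patch 1∩Patch 3| = 0.0685.
|Patch 2∩Patch 3| = 2.5714.
|Patch 1∩Patch 2∩Patch 3| = 0.0685.
|Patch 1 ∪ Patch 2 ∪ Patch 3| = 97 − 9.6096 + 0.0685 = 87.46.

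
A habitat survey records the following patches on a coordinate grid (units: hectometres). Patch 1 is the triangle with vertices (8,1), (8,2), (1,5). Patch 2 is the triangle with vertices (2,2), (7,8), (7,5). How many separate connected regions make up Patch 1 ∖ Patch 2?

2

Patch 1 ∖ Patch 2 splits into 2 disjoint pieces (area 2.7317, area 0.4368).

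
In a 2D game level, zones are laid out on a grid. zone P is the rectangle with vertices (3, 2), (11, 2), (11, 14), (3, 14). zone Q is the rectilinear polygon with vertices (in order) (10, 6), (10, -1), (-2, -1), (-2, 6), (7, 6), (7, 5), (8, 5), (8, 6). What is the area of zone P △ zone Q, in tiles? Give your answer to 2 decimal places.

|zone P| = 96, |zone Q| = 83, |zone P∩zone Q| = 27.
|zone P △ zone Q| = |zone P| + |zone Q| − 2·|zone P∩zone Q| = 96 + 83 − 54 = 125.00.

125.00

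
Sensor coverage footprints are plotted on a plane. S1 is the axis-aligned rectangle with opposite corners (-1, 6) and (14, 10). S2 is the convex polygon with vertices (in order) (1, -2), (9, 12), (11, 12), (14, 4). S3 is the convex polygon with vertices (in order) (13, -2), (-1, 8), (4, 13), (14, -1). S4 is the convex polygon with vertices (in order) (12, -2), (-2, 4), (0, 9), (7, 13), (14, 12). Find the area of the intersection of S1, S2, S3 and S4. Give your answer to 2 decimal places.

The intersection is the polygon with vertices (7.095,8.667), (9,6), (5.571,6).
By the shoelace formula its area is 4.57.

4.57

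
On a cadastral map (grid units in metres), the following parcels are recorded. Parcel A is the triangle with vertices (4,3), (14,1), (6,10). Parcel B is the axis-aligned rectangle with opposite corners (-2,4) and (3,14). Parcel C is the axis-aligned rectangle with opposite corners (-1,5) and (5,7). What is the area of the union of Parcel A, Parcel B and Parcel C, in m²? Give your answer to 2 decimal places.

90.68

By inclusion–exclusion:
Individual areas: |Parcel A| = 37, |Parcel B| = 50, |Parcel C| = 12.
|Parcel A∩Parcel B| = 0.
|Parcel A∩Parcel C| = 0.3214.
|Parcel B∩Parcel C|: x∈[-1,3], y∈[5,7] → 4·2 = 8.
|Parcel A∩Parcel B∩Parcel C| = 0.
|Parcel A ∪ Parcel B ∪ Parcel C| = 99 − 8.3214 + 0 = 90.68.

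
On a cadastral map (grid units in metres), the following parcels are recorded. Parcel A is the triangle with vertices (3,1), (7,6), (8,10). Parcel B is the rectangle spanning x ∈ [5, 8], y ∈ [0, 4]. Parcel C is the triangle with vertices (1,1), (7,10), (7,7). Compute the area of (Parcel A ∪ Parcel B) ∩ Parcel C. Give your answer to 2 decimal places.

0.90

The region (Parcel A ∪ Parcel B) ∩ Parcel C is the polygon with vertices (7,8.2), (7,7), (5.5,5.5).
By the shoelace formula its area is 0.90.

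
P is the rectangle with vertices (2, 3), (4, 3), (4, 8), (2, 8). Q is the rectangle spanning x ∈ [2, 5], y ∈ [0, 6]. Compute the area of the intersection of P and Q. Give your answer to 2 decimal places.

|P∩Q|: x∈[2,4], y∈[3,6] → 2·3 = 6.

6.00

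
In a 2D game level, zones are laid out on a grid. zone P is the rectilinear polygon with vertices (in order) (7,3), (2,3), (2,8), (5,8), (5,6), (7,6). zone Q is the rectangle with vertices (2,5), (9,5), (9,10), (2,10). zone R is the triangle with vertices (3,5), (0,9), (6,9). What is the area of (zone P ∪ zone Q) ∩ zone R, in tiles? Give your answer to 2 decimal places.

The region (zone P ∪ zone Q) ∩ zone R is the polygon with vertices (2,8), (2,9), (6,9), (3,5), (2,6.333).
By the shoelace formula its area is 9.33.

9.33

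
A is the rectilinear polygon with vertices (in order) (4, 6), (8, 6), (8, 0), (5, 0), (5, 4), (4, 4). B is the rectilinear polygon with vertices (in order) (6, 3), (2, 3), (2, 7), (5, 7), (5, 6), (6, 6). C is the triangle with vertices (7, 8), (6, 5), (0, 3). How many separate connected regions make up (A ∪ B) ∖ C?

2

(A ∪ B) ∖ C splits into 2 disjoint pieces (area 20.1667, area 4.5).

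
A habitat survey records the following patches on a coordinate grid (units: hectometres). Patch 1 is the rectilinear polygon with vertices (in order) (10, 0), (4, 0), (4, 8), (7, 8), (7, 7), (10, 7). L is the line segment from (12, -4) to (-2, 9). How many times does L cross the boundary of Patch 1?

2

The segment meets the boundary at (4,3.429), (7.692,0).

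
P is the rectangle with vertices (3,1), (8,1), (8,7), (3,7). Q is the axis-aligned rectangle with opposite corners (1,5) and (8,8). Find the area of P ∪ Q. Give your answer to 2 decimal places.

41.00

By inclusion–exclusion:
Individual areas: |P| = 30, |Q| = 21.
|P∩Q|: x∈[3,8], y∈[5,7] → 5·2 = 10.
|P ∪ Q| = 51 − 10 = 41.00.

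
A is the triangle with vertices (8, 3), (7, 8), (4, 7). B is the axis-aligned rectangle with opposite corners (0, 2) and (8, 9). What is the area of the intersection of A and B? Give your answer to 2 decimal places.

The intersection is the polygon with vertices (4,7), (7,8), (8,3).
By the shoelace formula its area is 8.00.

8.00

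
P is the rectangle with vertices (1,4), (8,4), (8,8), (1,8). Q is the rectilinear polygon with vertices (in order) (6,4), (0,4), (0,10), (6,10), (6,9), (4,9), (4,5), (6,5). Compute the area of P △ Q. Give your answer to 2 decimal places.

28.00

|P| = 28, |Q| = 28, |P∩Q| = 14.
|P △ Q| = |P| + |Q| − 2·|P∩Q| = 28 + 28 − 28 = 28.00.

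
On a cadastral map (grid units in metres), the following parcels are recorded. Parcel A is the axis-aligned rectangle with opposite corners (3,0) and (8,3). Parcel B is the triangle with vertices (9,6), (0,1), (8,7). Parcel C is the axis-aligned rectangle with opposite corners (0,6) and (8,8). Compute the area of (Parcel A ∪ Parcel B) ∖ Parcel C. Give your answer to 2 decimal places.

21.23

|Parcel A ∪ Parcel B| = 21.9.
|(Parcel A ∪ Parcel B) ∩ Parcel C| = 0.6667.
|(Parcel A ∪ Parcel B) ∖ Parcel C| = 21.9 − 0.6667 = 21.23.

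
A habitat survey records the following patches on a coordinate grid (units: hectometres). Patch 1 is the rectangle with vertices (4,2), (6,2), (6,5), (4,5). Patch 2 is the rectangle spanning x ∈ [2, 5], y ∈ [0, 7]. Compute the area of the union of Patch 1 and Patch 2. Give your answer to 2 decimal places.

By inclusion–exclusion:
Individual areas: |Patch 1| = 6, |Patch 2| = 21.
|Patch 1∩Patch 2|: x∈[4,5], y∈[2,5] → 1·3 = 3.
|Patch 1 ∪ Patch 2| = 27 − 3 = 24.00.

24.00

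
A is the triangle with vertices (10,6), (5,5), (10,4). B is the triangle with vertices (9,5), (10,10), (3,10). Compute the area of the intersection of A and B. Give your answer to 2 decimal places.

The intersection is the polygon with vertices (9.167,5.833), (9,5), (8.226,5.645).
By the shoelace formula its area is 0.38.

0.38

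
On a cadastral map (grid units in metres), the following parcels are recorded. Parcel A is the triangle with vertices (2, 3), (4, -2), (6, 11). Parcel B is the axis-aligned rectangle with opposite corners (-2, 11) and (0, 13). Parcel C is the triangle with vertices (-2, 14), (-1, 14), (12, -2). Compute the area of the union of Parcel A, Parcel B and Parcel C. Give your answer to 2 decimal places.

28.60

By inclusion–exclusion:
Individual areas: |Parcel A| = 18, |Parcel B| = 4, |Parcel C| = 8.
|Parcel A∩Parcel B| = 0.
|Parcel A∩Parcel C| = 0.694.
|Parcel B∩Parcel C| = 0.7016.
|Parcel A∩Parcel B∩Parcel C| = 0.
|Parcel A ∪ Parcel B ∪ Parcel C| = 30 − 1.3956 + 0 = 28.60.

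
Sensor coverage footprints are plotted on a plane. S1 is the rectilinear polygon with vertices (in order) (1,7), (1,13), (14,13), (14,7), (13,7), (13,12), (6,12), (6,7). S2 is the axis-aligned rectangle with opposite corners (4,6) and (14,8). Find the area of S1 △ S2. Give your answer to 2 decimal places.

|S1| = 43, |S2| = 20, |S1∩S2| = 3.
|S1 △ S2| = |S1| + |S2| − 2·|S1∩S2| = 43 + 20 − 6 = 57.00.

57.00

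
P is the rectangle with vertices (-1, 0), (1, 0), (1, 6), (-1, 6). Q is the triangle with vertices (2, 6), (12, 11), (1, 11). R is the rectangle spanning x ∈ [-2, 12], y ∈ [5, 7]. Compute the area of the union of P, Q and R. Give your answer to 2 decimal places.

64.40

By inclusion–exclusion:
Individual areas: |P| = 12, |Q| = 27.5, |R| = 28.
|P∩Q| = 0.
|P∩R|: x∈[-1,1], y∈[5,6] → 2·1 = 2.
|Q∩R| = 1.1.
|P∩Q∩R| = 0.
|P ∪ Q ∪ R| = 67.5 − 3.1 + 0 = 64.40.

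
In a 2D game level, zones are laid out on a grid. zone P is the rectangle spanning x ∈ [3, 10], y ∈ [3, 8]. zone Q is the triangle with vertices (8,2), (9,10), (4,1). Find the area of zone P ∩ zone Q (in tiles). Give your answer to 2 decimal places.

9.69

The intersection is the polygon with vertices (8.75,8), (8.125,3), (5.111,3), (7.889,8).
By the shoelace formula its area is 9.69.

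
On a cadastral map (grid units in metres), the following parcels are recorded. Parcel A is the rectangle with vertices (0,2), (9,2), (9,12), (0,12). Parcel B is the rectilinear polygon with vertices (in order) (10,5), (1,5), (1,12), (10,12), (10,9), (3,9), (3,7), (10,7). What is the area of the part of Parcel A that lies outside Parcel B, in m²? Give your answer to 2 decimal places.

46.00

|Parcel A| = 90, |Parcel A∩Parcel B| = 44.
|Parcel A ∖ Parcel B| = |Parcel A| − |Parcel A∩Parcel B| = 90 − 44 = 46.00.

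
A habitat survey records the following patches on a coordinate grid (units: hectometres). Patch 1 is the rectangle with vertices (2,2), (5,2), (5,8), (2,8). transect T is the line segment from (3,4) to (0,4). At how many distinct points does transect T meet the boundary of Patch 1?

1

The segment meets the boundary at (2,4).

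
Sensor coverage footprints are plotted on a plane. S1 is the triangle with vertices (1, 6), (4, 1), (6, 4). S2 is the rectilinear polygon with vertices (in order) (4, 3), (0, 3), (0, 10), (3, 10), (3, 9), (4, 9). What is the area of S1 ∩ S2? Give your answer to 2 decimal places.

4.50

The intersection is the polygon with vertices (1,6), (4,4.8), (4,3), (2.8,3).
By the shoelace formula its area is 4.50.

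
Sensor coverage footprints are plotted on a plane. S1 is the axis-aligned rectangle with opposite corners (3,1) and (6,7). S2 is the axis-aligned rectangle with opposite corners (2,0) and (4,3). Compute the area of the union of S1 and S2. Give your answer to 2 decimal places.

22.00

By inclusion–exclusion:
Individual areas: |S1| = 18, |S2| = 6.
|S1∩S2|: x∈[3,4], y∈[1,3] → 1·2 = 2.
|S1 ∪ S2| = 24 − 2 = 22.00.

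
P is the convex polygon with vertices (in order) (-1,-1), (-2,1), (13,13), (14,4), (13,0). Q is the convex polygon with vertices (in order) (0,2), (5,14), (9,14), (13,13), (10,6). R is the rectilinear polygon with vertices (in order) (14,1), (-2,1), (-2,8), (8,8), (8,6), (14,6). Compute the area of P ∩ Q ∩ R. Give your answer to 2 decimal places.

The intersection is the polygon with vertices (0,2), (0.375,2.9), (6.75,8), (8,8), (8,6), (10,6).
By the shoelace formula its area is 17.66.

17.66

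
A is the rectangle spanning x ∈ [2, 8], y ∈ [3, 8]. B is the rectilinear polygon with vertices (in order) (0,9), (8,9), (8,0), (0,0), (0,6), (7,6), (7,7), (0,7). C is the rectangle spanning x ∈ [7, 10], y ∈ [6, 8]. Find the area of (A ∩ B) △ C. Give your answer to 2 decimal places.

|A ∩ B| = 25.
|(A ∩ B) ∩ C| = 2.
|(A ∩ B) △ C| = 25 + 6 − 4 = 27.00.

27.00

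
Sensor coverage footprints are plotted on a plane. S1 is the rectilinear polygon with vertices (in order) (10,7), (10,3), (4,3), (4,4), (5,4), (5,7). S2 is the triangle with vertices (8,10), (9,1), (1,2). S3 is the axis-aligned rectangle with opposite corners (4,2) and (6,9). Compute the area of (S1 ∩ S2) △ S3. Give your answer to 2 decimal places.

|S1 ∩ S2| = 15.1419.
|(S1 ∩ S2) ∩ S3| = 4.9196.
|(S1 ∩ S2) △ S3| = 15.1419 + 14 − 9.8393 = 19.30.

19.30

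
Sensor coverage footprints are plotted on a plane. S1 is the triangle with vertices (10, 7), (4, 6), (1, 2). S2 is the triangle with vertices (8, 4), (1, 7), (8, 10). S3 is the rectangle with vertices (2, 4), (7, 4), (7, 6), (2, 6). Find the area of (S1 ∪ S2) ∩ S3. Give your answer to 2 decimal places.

6.39

The region (S1 ∪ S2) ∩ S3 is the polygon with vertices (6.081,4.823), (4.6,4), (2.5,4), (3.838,5.784), (3.333,6), (7,6), (7,4.429).
By the shoelace formula its area is 6.39.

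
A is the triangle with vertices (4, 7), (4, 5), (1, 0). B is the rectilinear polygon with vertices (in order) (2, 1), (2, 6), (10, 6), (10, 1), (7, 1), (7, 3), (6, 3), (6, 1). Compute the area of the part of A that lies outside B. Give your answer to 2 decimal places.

0.55

|A| = 3, |A∩B| = 2.4524.
|A ∖ B| = |A| − |A∩B| = 3 − 2.4524 = 0.55.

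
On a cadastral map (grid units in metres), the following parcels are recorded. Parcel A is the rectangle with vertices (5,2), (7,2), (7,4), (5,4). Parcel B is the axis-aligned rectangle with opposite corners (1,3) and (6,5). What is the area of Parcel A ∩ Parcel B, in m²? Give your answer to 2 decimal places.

1.00

|Parcel A∩Parcel B|: x∈[5,6], y∈[3,4] → 1·1 = 1.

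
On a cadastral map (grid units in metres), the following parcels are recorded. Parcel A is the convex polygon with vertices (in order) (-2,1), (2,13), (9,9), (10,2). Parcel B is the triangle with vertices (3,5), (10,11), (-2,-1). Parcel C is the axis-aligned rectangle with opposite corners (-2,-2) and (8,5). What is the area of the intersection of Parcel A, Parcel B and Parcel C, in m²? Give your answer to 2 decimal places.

The intersection is the polygon with vertices (0.182,1.182), (-0.209,1.149), (3,5), (4,5).
By the shoelace formula its area is 2.61.

2.61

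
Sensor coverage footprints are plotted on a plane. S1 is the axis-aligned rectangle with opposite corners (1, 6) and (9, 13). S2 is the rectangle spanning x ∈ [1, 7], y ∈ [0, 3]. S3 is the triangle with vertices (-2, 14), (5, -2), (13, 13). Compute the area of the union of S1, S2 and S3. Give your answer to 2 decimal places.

125.01

By inclusion–exclusion:
Individual areas: |S1| = 56, |S2| = 18, |S3| = 116.5.
|S1∩S2| = 0 (no overlap).
|S1∩S3| = 55.7143.
|S2∩S3| = 9.7771.
|S1∩S2∩S3| = 0.
|S1 ∪ S2 ∪ S3| = 190.5 − 65.4914 + 0 = 125.01.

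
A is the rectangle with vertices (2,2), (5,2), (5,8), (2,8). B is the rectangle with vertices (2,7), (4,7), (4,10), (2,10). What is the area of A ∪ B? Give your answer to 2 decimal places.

By inclusion–exclusion:
Individual areas: |A| = 18, |B| = 6.
|A∩B|: x∈[2,4], y∈[7,8] → 2·1 = 2.
|A ∪ B| = 24 − 2 = 22.00.

22.00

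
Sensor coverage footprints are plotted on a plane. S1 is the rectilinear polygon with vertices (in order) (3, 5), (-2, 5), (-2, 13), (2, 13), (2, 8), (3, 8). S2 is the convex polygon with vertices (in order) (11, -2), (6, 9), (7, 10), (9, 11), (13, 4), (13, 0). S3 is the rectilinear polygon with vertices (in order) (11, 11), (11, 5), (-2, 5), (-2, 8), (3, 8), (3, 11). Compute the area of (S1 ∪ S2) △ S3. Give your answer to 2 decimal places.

|S1 ∪ S2| = 80.
|(S1 ∪ S2) ∩ S3| = 35.3636.
|(S1 ∪ S2) △ S3| = 80 + 63 − 70.7273 = 72.27.

72.27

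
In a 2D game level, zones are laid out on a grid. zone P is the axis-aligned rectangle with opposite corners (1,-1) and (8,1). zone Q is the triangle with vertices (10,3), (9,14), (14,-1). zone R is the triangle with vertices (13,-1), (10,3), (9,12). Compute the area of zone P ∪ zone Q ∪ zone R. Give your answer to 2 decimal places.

36.02

By inclusion–exclusion:
Individual areas: |zone P| = 14, |zone Q| = 20, |zone R| = 11.5.
|zone P∩zone Q| = 0.
|zone P∩zone R| = 0.
|zone Q∩zone R| = 9.4803.
|zone P∩zone Q∩zone R| = 0.
|zone P ∪ zone Q ∪ zone R| = 45.5 − 9.4803 + 0 = 36.02.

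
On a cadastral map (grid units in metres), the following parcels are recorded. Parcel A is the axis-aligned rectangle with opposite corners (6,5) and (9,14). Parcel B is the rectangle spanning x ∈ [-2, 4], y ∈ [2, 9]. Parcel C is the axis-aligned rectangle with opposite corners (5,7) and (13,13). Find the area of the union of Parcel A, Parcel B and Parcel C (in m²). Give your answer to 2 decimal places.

By inclusion–exclusion:
Individual areas: |Parcel A| = 27, |Parcel B| = 42, |Parcel C| = 48.
|Parcel A∩Parcel B| = 0 (no overlap).
|Parcel A∩Parcel C|: x∈[6,9], y∈[7,13] → 3·6 = 18.
|Parcel B∩Parcel C| = 0 (no overlap).
|Parcel A∩Parcel B∩Parcel C| = 0.
|Parcel A ∪ Parcel B ∪ Parcel C| = 117 − 18 + 0 = 99.00.

99.00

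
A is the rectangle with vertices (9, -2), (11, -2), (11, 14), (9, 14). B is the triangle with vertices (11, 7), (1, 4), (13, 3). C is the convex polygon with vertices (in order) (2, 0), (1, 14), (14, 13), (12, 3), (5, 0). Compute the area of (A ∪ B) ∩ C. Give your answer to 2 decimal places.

37.66

|A ∪ B| = 48.1.
|(A ∪ B) ∩ C| = 37.66.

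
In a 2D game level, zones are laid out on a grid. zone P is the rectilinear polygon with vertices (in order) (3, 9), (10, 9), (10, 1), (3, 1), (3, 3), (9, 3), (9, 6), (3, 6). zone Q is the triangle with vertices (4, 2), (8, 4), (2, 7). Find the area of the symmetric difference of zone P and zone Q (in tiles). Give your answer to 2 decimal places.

47.10

|zone P| = 38, |zone Q| = 12, |zone P∩zone Q| = 1.45.
|zone P △ zone Q| = |zone P| + |zone Q| − 2·|zone P∩zone Q| = 38 + 12 − 2.9 = 47.10.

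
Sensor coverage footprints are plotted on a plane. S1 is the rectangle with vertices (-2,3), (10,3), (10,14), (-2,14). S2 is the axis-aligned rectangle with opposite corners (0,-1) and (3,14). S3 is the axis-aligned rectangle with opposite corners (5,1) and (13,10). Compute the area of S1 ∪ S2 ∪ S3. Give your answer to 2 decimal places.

181.00

By inclusion–exclusion:
Individual areas: |S1| = 132, |S2| = 45, |S3| = 72.
|S1∩S2|: x∈[0,3], y∈[3,14] → 3·11 = 33.
|S1∩S3|: x∈[5,10], y∈[3,10] → 5·7 = 35.
|S2∩S3| = 0 (no overlap).
|S1∩S2∩S3| = 0.
|S1 ∪ S2 ∪ S3| = 249 − 68 + 0 = 181.00.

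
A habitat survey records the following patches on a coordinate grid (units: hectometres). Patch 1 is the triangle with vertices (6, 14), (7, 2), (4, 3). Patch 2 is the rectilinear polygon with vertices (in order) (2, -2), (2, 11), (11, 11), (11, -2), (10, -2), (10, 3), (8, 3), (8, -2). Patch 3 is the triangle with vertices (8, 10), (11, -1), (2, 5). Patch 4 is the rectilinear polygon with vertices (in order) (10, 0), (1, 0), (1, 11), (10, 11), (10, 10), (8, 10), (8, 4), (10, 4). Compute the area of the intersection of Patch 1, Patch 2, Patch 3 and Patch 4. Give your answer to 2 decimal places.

The intersection is the polygon with vertices (4.108,3.595), (4.786,7.321), (6.442,8.701), (7,2), (6,2.333).
By the shoelace formula its area is 12.18.

12.18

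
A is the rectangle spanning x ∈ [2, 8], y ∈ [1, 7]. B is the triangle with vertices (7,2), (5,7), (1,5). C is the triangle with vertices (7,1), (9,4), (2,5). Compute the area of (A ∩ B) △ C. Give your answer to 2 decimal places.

|A ∩ B| = 11.5.
|(A ∩ B) ∩ C| = 5.4394.
|(A ∩ B) △ C| = 11.5 + 11.5 − 10.8788 = 12.12.

12.12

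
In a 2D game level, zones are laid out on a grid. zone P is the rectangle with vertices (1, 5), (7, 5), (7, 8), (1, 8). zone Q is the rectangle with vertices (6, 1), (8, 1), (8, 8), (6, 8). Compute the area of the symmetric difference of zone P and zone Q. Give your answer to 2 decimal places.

26.00

|zone P∩zone Q|: x∈[6,7], y∈[5,8] → 1·3 = 3.
|zone P △ zone Q| = |zone P| + |zone Q| − 2·|zone P∩zone Q| = 18 + 14 − 6 = 26.00.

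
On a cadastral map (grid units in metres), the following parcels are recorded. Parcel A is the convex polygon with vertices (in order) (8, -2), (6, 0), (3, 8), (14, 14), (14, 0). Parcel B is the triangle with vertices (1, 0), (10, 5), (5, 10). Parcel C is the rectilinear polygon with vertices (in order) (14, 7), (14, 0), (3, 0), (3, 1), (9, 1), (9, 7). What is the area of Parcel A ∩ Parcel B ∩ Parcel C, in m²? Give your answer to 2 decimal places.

0.78

The intersection is the polygon with vertices (10,5), (9,4.444), (9,6).
By the shoelace formula its area is 0.78.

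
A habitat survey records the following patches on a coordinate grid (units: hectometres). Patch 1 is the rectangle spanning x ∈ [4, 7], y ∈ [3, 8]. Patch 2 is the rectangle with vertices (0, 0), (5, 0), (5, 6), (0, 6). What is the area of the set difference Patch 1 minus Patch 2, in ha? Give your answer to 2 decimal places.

|Patch 1∩Patch 2|: x∈[4,5], y∈[3,6] → 1·3 = 3.
|Patch 1| = 15.
|Patch 1 ∖ Patch 2| = |Patch 1| − |Patch 1∩Patch 2| = 15 − 3 = 12.00.

12.00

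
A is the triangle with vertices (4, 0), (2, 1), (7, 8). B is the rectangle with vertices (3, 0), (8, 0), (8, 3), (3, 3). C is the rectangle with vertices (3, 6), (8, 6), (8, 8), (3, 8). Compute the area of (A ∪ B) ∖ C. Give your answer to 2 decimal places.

19.51

|A ∪ B| = 20.1911.
|(A ∪ B) ∩ C| = 0.6786.
|(A ∪ B) ∖ C| = 20.1911 − 0.6786 = 19.51.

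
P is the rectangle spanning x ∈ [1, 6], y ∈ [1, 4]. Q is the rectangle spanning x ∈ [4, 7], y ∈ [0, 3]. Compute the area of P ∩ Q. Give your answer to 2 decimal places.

4.00

|P∩Q|: x∈[4,6], y∈[1,3] → 2·2 = 4.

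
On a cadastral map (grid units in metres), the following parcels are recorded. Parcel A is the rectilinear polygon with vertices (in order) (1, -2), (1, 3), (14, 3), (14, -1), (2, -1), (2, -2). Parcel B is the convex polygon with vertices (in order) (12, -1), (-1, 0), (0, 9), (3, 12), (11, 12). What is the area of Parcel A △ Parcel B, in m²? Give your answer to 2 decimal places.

119.54

|Parcel A| = 53, |Parcel B| = 144, |Parcel A∩Parcel B| = 38.7308.
|Parcel A △ Parcel B| = |Parcel A| + |Parcel B| − 2·|Parcel A∩Parcel B| = 53 + 144 − 77.4615 = 119.54.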